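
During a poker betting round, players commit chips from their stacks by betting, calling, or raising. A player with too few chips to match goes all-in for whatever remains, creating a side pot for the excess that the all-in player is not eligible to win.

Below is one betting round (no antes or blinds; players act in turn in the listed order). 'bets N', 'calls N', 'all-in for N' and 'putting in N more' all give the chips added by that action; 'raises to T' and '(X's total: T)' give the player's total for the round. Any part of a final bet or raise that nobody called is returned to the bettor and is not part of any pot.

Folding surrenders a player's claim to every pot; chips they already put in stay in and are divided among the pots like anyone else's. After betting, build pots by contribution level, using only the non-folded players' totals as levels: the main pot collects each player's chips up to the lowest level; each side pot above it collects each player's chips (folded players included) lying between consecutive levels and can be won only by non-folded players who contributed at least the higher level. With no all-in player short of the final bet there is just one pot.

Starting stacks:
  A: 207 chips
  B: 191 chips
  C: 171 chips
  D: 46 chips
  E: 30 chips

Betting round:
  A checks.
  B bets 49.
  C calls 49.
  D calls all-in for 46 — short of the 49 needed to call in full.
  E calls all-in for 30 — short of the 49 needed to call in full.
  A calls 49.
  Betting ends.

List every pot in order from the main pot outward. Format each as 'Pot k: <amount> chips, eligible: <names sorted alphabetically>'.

Contributions: A=49, B=49, C=49, D=46, E=30
Pot levels (distinct totals of non-folded players): 30, 46, 49
Layer 1-30: 30 each from A, B, C, D, E = 30*5 = 150 chips; eligible A, B, C, D, E
Layer 31-46: 16 each from A, B, C, D = 16*4 = 64 chips; eligible A, B, C, D
Layer 47-49: 3 each from A, B, C = 3*3 = 9 chips; eligible A, B, C

Pot 1: 150 chips, eligible: A, B, C, D, E
Pot 2: 64 chips, eligible: A, B, C, D
Pot 3: 9 chips, eligible: A, B, C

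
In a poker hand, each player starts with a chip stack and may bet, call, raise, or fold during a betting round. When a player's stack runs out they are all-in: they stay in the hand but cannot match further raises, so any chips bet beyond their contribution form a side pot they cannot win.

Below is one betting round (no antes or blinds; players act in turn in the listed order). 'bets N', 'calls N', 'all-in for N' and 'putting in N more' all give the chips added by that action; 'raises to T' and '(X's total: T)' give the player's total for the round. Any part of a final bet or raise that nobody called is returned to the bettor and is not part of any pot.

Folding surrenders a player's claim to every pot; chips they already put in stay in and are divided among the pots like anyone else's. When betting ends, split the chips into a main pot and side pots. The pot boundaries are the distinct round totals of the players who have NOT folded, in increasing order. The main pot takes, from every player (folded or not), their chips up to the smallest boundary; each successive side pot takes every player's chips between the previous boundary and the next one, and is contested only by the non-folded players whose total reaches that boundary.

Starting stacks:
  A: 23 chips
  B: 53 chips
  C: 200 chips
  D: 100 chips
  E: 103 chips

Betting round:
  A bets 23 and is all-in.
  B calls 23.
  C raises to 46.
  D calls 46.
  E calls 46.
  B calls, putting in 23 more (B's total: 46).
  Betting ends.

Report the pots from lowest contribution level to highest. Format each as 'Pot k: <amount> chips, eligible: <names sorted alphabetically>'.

Contributions: A=23, B=46, C=46, D=46, E=46
Pot levels (distinct totals of non-folded players): 23, 46
Layer 1-23: 23 each from A, B, C, D, E = 23*5 = 115 chips; eligible A, B, C, D, E
Layer 24-46: 23 each from B, C, D, E = 23*4 = 92 chips; eligible B, C, D, E

Pot 1: 115 chips, eligible: A, B, C, D, E
Pot 2: 92 chips, eligible: B, C, D, E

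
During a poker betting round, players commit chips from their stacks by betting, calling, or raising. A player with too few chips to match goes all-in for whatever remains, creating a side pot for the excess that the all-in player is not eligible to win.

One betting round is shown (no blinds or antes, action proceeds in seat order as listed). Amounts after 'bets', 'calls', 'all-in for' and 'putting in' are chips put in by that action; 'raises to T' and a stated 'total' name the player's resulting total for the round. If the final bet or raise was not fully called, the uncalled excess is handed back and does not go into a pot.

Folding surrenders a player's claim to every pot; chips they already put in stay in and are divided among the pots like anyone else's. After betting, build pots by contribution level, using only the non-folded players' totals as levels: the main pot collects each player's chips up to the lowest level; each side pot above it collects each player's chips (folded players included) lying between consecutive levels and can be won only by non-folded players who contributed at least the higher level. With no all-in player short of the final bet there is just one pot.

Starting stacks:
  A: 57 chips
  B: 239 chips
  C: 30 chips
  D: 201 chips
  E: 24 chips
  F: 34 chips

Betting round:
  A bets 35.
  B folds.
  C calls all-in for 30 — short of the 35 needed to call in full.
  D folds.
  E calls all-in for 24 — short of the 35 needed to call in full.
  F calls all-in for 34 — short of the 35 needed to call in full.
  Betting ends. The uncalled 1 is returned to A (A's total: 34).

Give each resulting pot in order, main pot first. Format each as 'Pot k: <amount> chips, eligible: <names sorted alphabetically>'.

Contributions (after 1 returned to A): A=34, C=30, E=24, F=34
Folded: B, D
Pot levels (distinct totals of non-folded players): 24, 30, 34
Layer 1-24: 24 each from A, C, E, F = 24*4 = 96 chips; eligible A, C, E, F
Layer 25-30: 6 each from A, C, F = 6*3 = 18 chips; eligible A, C, F
Layer 31-34: 4 each from A, F = 4*2 = 8 chips; eligible A, F

Pot 1: 96 chips, eligible: A, C, E, F
Pot 2: 18 chips, eligible: A, C, F
Pot 3: 8 chips, eligible: A, F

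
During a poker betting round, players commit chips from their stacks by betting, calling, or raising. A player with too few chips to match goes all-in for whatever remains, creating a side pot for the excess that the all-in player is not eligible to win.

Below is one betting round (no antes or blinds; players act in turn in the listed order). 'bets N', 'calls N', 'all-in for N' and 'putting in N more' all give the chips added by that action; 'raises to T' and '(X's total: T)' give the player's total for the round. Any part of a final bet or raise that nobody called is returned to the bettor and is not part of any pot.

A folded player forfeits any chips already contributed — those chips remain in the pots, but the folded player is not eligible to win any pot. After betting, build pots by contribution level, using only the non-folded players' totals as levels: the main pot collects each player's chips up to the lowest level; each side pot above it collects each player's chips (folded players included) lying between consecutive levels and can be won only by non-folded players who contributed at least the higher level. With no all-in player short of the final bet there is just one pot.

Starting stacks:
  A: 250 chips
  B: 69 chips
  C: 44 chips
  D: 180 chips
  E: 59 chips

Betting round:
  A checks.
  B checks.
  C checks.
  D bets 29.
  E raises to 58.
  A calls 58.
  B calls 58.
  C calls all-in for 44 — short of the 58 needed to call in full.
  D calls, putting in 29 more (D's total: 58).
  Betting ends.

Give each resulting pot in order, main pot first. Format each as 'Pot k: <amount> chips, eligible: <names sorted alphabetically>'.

Contributions: A=58, B=58, C=44, D=58, E=58
Pot levels (distinct totals of non-folded players): 44, 58
Layer 1-44: 44 each from A, B, C, D, E = 44*5 = 220 chips; eligible A, B, C, D, E
Layer 45-58: 14 each from A, B, D, E = 14*4 = 56 chips; eligible A, B, D, E

Pot 1: 220 chips, eligible: A, B, C, D, E
Pot 2: 56 chips, eligible: A, B, D, E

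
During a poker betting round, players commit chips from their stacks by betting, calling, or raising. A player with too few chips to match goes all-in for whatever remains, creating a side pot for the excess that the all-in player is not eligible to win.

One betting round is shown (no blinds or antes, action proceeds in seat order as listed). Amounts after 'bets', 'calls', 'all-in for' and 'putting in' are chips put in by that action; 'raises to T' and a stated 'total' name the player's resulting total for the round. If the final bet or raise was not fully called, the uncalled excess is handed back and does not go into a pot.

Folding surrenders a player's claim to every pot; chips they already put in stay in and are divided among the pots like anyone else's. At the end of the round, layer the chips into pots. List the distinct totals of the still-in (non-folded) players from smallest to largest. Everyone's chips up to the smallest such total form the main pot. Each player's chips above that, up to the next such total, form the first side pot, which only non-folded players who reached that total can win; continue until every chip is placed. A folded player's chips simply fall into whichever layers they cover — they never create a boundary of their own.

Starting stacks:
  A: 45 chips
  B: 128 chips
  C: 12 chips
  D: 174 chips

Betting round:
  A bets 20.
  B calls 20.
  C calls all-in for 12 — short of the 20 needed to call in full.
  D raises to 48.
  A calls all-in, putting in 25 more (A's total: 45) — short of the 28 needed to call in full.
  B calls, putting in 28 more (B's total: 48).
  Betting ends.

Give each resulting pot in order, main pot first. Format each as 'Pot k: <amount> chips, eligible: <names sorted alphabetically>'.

Contributions: A=45, B=48, C=12, D=48
Pot levels (distinct totals of non-folded players): 12, 45, 48
Layer 1-12: 12 each from A, B, C, D = 12*4 = 48 chips; eligible A, B, C, D
Layer 13-45: 33 each from A, B, D = 33*3 = 99 chips; eligible A, B, D
Layer 46-48: 3 each from B, D = 3*2 = 6 chips; eligible B, D

Pot 1: 48 chips, eligible: A, B, C, D
Pot 2: 99 chips, eligible: A, B, D
Pot 3: 6 chips, eligible: B, D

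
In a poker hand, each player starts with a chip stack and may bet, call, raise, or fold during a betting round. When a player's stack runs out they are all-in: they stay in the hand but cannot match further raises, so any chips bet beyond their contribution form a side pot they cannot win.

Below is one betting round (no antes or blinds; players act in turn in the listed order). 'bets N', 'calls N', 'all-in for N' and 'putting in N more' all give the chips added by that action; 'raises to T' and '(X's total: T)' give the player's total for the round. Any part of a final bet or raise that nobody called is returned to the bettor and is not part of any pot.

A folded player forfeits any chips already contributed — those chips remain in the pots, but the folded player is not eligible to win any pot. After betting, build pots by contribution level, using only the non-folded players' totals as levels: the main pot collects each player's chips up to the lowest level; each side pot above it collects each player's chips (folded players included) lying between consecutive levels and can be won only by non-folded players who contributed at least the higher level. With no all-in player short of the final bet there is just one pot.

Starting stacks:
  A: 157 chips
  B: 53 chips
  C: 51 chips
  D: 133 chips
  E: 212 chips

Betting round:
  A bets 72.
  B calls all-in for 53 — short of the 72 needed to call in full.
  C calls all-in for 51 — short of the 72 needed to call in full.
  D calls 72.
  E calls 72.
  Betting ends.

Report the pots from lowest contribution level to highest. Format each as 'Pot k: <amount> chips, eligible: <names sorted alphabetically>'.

Contributions: A=72, B=53, C=51, D=72, E=72
Pot levels (distinct totals of non-folded players): 51, 53, 72
Layer 1-51: 51 each from A, B, C, D, E = 51*5 = 255 chips; eligible A, B, C, D, E
Layer 52-53: 2 each from A, B, D, E = 2*4 = 8 chips; eligible A, B, D, E
Layer 54-72: 19 each from A, D, E = 19*3 = 57 chips; eligible A, D, E

Pot 1: 255 chips, eligible: A, B, C, D, E
Pot 2: 8 chips, eligible: A, B, D, E
Pot 3: 57 chips, eligible: A, D, E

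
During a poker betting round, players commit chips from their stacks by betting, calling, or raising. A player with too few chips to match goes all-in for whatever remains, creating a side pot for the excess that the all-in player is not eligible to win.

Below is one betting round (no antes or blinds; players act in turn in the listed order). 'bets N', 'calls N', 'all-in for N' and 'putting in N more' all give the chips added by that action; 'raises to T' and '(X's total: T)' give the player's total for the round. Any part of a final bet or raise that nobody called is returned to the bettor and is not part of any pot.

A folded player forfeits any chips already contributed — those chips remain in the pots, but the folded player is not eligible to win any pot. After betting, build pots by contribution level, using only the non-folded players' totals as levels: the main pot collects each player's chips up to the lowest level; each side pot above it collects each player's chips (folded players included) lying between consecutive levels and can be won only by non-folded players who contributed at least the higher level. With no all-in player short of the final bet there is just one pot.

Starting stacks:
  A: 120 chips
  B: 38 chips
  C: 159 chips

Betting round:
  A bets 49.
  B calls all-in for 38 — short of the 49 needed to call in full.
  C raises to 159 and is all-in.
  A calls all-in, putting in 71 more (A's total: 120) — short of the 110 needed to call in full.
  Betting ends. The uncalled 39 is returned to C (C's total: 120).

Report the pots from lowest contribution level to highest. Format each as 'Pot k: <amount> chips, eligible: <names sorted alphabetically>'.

Pot 1: 114 chips, eligible: A, B, C
Pot 2: 164 chips, eligible: A, C

Derivation:
Contributions (after 39 returned to C): A=120, B=38, C=120
Pot levels (distinct totals of non-folded players): 38, 120
Layer 1-38: 38 each from A, B, C = 38*3 = 114 chips; eligible A, B, C
Layer 39-120: 82 each from A, C = 82*2 = 164 chips; eligible A, C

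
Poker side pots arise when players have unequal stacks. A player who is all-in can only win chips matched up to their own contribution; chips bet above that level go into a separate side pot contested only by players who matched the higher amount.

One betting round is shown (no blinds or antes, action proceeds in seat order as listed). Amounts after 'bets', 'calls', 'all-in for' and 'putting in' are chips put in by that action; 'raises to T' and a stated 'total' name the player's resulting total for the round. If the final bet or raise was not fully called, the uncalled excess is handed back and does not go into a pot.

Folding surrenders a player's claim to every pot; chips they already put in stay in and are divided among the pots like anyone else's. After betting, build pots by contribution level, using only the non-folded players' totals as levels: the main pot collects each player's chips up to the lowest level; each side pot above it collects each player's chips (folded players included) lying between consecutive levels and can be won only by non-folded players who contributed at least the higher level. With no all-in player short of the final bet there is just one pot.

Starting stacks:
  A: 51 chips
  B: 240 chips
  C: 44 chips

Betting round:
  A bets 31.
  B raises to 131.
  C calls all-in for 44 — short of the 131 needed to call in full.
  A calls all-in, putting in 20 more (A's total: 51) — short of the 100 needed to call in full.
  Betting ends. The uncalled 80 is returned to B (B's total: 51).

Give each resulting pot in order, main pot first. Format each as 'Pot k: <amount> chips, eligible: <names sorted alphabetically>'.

Pot 1: 132 chips, eligible: A, B, C
Pot 2: 14 chips, eligible: A, B

Derivation:
Contributions (after 80 returned to B): A=51, B=51, C=44
Pot levels (distinct totals of non-folded players): 44, 51
Layer 1-44: 44 each from A, B, C = 44*3 = 132 chips; eligible A, B, C
Layer 45-51: 7 each from A, B = 7*2 = 14 chips; eligible A, B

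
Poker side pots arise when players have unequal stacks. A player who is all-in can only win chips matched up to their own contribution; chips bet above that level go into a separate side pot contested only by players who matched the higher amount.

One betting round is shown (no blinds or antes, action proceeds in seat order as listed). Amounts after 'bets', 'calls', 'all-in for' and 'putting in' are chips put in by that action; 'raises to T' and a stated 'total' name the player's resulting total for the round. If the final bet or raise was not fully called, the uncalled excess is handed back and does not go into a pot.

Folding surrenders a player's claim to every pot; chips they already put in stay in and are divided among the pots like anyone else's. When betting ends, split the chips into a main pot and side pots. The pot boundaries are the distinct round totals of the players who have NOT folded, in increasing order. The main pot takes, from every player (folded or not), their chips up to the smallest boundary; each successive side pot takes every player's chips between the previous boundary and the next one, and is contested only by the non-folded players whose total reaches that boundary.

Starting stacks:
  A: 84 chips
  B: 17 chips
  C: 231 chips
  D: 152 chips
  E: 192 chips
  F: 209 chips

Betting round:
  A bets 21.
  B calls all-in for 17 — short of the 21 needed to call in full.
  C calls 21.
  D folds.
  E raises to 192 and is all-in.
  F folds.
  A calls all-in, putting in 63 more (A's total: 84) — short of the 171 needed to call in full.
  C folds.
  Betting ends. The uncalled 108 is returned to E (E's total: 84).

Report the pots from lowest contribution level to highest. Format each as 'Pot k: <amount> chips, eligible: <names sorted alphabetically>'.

Pot 1: 68 chips, eligible: A, B, E
Pot 2: 138 chips, eligible: A, E

Derivation:
Contributions (after 108 returned to E): A=84, B=17, C=21, E=84
Folded: C, D, F
Pot levels (distinct totals of non-folded players): 17, 84
Layer 1-17: 17 each from A, B, C, E = 17*4 = 68 chips; eligible A, B, E
Layer 18-84: A 67 + C 4 + E 67 = 138 chips; eligible A, E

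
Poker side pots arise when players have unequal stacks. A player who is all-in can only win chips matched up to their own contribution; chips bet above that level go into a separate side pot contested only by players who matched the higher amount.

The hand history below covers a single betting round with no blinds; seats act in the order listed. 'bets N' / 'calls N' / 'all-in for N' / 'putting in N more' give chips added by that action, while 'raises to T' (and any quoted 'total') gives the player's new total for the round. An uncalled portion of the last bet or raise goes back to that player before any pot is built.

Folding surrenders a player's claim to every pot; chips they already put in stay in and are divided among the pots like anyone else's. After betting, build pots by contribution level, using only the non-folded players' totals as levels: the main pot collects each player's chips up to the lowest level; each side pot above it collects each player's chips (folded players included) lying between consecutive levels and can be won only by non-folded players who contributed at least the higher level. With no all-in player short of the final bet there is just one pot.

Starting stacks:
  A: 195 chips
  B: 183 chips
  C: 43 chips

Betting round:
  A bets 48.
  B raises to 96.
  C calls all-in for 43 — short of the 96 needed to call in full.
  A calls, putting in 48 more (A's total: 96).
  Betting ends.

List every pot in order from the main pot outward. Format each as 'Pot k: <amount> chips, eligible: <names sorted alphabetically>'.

Contributions: A=96, B=96, C=43
Pot levels (distinct totals of non-folded players): 43, 96
Layer 1-43: 43 each from A, B, C = 43*3 = 129 chips; eligible A, B, C
Layer 44-96: 53 each from A, B = 53*2 = 106 chips; eligible A, B

Pot 1: 129 chips, eligible: A, B, C
Pot 2: 106 chips, eligible: A, B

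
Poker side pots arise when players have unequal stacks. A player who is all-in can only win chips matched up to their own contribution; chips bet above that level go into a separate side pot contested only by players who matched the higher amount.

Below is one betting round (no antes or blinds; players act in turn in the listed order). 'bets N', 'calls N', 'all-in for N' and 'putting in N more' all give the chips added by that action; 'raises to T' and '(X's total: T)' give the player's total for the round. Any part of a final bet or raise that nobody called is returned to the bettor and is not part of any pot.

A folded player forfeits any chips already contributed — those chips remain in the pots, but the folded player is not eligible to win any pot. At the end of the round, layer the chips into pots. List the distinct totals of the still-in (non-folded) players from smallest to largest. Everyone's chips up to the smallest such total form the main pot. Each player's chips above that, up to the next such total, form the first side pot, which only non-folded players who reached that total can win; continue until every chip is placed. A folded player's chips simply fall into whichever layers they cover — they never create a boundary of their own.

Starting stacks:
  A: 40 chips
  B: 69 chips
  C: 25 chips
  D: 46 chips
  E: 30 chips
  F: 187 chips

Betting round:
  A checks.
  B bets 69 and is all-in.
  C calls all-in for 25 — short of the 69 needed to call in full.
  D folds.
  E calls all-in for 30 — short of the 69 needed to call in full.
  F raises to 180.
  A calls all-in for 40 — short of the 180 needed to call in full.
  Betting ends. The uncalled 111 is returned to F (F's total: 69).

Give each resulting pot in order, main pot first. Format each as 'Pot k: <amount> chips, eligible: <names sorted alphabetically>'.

Contributions (after 111 returned to F): A=40, B=69, C=25, E=30, F=69
Folded: D
Pot levels (distinct totals of non-folded players): 25, 30, 40, 69
Layer 1-25: 25 each from A, B, C, E, F = 25*5 = 125 chips; eligible A, B, C, E, F
Layer 26-30: 5 each from A, B, E, F = 5*4 = 20 chips; eligible A, B, E, F
Layer 31-40: 10 each from A, B, F = 10*3 = 30 chips; eligible A, B, F
Layer 41-69: 29 each from B, F = 29*2 = 58 chips; eligible B, F

Pot 1: 125 chips, eligible: A, B, C, E, F
Pot 2: 20 chips, eligible: A, B, E, F
Pot 3: 30 chips, eligible: A, B, F
Pot 4: 58 chips, eligible: B, F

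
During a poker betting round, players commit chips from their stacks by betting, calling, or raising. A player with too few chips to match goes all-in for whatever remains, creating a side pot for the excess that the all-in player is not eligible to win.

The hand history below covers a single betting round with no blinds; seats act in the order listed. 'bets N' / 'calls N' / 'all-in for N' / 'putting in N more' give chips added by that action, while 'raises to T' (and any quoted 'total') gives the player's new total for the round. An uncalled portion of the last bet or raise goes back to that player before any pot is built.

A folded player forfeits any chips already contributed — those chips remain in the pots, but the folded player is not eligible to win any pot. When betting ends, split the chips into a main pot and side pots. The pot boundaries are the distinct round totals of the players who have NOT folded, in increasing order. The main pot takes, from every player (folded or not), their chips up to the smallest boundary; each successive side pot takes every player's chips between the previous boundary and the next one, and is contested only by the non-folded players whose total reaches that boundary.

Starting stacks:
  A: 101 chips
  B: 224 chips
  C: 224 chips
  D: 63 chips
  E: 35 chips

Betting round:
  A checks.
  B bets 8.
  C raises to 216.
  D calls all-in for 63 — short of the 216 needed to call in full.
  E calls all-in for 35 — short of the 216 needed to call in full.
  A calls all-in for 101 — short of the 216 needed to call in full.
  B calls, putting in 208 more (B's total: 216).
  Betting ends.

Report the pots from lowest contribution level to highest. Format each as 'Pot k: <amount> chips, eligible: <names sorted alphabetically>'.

Contributions: A=101, B=216, C=216, D=63, E=35
Pot levels (distinct totals of non-folded players): 35, 63, 101, 216
Layer 1-35: 35 each from A, B, C, D, E = 35*5 = 175 chips; eligible A, B, C, D, E
Layer 36-63: 28 each from A, B, C, D = 28*4 = 112 chips; eligible A, B, C, D
Layer 64-101: 38 each from A, B, C = 38*3 = 114 chips; eligible A, B, C
Layer 102-216: 115 each from B, C = 115*2 = 230 chips; eligible B, C

Pot 1: 175 chips, eligible: A, B, C, D, E
Pot 2: 112 chips, eligible: A, B, C, D
Pot 3: 114 chips, eligible: A, B, C
Pot 4: 230 chips, eligible: B, C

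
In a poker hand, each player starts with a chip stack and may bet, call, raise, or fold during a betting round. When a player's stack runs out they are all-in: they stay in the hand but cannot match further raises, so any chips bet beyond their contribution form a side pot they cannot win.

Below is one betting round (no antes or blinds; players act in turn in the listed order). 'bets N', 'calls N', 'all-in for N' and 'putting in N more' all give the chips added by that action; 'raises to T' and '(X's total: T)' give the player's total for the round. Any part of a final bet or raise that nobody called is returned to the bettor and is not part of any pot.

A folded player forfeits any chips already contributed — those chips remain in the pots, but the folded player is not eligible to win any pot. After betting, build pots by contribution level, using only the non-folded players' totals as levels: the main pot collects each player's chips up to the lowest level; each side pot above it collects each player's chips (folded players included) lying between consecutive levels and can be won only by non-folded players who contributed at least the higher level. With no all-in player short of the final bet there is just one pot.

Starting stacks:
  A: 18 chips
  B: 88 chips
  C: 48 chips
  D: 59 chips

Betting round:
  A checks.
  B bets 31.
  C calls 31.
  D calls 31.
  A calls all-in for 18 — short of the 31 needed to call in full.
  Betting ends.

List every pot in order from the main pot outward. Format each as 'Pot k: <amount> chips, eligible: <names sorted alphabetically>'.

Pot 1: 72 chips, eligible: A, B, C, D
Pot 2: 39 chips, eligible: B, C, D

Derivation:
Contributions: A=18, B=31, C=31, D=31
Pot levels (distinct totals of non-folded players): 18, 31
Layer 1-18: 18 each from A, B, C, D = 18*4 = 72 chips; eligible A, B, C, D
Layer 19-31: 13 each from B, C, D = 13*3 = 39 chips; eligible B, C, D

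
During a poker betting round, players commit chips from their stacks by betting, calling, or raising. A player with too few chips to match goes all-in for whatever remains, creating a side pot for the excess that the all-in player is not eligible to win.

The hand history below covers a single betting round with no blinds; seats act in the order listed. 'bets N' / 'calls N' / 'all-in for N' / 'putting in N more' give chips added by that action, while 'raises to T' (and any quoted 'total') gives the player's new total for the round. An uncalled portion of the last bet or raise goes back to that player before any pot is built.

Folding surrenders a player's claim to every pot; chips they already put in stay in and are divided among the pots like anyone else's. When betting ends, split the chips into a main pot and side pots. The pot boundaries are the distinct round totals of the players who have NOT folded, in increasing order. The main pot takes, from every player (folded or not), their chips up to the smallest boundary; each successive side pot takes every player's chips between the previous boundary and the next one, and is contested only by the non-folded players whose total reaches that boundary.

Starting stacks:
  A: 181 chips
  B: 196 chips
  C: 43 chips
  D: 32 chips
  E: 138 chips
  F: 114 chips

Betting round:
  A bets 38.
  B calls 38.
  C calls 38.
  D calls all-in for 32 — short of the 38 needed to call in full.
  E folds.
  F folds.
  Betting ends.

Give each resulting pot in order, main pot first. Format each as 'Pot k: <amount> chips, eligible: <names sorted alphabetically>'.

Pot 1: 128 chips, eligible: A, B, C, D
Pot 2: 18 chips, eligible: A, B, C

Derivation:
Contributions: A=38, B=38, C=38, D=32
Folded: E, F
Pot levels (distinct totals of non-folded players): 32, 38
Layer 1-32: 32 each from A, B, C, D = 32*4 = 128 chips; eligible A, B, C, D
Layer 33-38: 6 each from A, B, C = 6*3 = 18 chips; eligible A, B, C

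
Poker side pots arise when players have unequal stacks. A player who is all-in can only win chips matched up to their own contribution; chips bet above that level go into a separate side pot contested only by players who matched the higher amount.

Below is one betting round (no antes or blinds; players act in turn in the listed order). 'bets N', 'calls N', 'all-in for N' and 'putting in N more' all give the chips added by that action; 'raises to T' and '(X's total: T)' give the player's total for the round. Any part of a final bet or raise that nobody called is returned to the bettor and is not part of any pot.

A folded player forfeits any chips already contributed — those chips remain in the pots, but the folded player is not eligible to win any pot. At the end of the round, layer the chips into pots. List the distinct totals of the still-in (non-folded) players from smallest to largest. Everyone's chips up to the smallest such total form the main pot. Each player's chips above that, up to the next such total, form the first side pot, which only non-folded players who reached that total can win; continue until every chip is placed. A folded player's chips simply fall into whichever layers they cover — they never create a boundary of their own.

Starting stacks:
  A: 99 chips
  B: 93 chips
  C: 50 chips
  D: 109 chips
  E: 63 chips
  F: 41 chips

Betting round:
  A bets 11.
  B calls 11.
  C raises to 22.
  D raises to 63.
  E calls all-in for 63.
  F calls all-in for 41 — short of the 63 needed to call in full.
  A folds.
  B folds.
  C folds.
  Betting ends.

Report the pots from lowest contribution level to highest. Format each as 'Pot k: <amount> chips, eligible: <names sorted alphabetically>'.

Contributions: A=11, B=11, C=22, D=63, E=63, F=41
Folded: A, B, C
Pot levels (distinct totals of non-folded players): 41, 63
Layer 1-41: A 11 + B 11 + C 22 + D 41 + E 41 + F 41 = 167 chips; eligible D, E, F
Layer 42-63: 22 each from D, E = 22*2 = 44 chips; eligible D, E

Pot 1: 167 chips, eligible: D, E, F
Pot 2: 44 chips, eligible: D, E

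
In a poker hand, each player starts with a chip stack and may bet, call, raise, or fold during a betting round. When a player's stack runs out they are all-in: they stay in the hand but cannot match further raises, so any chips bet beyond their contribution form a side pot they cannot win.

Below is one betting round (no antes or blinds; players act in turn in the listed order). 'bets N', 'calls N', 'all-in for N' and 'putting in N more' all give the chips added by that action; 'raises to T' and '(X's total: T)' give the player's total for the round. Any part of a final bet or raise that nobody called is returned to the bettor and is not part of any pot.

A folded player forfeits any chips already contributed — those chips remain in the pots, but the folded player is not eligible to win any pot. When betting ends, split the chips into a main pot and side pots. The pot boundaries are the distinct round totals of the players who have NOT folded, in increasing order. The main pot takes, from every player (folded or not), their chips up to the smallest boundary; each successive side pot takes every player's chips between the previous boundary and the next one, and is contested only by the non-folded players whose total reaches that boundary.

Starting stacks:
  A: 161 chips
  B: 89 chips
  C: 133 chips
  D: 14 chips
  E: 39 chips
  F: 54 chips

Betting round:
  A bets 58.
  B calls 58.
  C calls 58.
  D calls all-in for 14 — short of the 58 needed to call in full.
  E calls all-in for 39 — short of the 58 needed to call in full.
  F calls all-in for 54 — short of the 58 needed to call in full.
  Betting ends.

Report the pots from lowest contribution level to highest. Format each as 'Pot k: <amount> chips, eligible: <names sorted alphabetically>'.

Pot 1: 84 chips, eligible: A, B, C, D, E, F
Pot 2: 125 chips, eligible: A, B, C, E, F
Pot 3: 60 chips, eligible: A, B, C, F
Pot 4: 12 chips, eligible: A, B, C

Derivation:
Contributions: A=58, B=58, C=58, D=14, E=39, F=54
Pot levels (distinct totals of non-folded players): 14, 39, 54, 58
Layer 1-14: 14 each from A, B, C, D, E, F = 14*6 = 84 chips; eligible A, B, C, D, E, F
Layer 15-39: 25 each from A, B, C, E, F = 25*5 = 125 chips; eligible A, B, C, E, F
Layer 40-54: 15 each from A, B, C, F = 15*4 = 60 chips; eligible A, B, C, F
Layer 55-58: 4 each from A, B, C = 4*3 = 12 chips; eligible A, B, C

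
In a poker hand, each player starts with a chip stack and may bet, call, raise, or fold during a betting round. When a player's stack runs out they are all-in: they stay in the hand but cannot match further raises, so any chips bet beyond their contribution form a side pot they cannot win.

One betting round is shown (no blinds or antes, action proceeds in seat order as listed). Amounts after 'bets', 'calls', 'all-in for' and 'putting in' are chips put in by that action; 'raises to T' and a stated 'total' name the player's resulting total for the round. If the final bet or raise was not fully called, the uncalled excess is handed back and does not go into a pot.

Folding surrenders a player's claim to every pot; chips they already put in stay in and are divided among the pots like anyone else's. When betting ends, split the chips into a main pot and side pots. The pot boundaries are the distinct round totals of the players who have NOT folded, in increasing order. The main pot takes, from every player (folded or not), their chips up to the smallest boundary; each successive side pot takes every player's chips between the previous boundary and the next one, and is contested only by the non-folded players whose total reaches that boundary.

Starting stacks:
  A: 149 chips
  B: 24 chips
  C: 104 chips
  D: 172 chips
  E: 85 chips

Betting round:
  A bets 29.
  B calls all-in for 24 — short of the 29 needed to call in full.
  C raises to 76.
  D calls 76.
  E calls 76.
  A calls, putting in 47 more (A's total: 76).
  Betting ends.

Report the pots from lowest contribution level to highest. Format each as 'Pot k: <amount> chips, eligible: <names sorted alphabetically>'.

Contributions: A=76, B=24, C=76, D=76, E=76
Pot levels (distinct totals of non-folded players): 24, 76
Layer 1-24: 24 each from A, B, C, D, E = 24*5 = 120 chips; eligible A, B, C, D, E
Layer 25-76: 52 each from A, C, D, E = 52*4 = 208 chips; eligible A, C, D, E

Pot 1: 120 chips, eligible: A, B, C, D, E
Pot 2: 208 chips, eligible: A, C, D, E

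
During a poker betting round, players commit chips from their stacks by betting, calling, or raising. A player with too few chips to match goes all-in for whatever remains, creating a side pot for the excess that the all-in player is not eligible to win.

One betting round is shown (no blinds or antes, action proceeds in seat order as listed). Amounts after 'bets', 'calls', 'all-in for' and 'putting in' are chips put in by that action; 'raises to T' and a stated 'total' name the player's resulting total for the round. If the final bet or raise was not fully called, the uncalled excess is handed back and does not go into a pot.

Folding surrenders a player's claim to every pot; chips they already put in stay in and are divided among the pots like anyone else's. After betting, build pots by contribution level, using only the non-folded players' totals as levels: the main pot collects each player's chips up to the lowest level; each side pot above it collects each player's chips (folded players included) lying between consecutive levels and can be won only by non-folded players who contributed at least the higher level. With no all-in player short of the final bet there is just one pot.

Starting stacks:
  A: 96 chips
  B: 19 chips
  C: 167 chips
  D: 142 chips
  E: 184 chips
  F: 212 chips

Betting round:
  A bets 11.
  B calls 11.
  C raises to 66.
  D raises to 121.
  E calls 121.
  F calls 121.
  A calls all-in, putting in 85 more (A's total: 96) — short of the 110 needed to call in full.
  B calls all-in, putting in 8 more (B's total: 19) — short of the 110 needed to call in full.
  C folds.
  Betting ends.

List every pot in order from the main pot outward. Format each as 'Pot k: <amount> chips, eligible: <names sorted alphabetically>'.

Pot 1: 114 chips, eligible: A, B, D, E, F
Pot 2: 355 chips, eligible: A, D, E, F
Pot 3: 75 chips, eligible: D, E, F

Derivation:
Contributions: A=96, B=19, C=66, D=121, E=121, F=121
Folded: C
Pot levels (distinct totals of non-folded players): 19, 96, 121
Layer 1-19: 19 each from A, B, C, D, E, F = 19*6 = 114 chips; eligible A, B, D, E, F
Layer 20-96: A 77 + C 47 + D 77 + E 77 + F 77 = 355 chips; eligible A, D, E, F
Layer 97-121: 25 each from D, E, F = 25*3 = 75 chips; eligible D, E, F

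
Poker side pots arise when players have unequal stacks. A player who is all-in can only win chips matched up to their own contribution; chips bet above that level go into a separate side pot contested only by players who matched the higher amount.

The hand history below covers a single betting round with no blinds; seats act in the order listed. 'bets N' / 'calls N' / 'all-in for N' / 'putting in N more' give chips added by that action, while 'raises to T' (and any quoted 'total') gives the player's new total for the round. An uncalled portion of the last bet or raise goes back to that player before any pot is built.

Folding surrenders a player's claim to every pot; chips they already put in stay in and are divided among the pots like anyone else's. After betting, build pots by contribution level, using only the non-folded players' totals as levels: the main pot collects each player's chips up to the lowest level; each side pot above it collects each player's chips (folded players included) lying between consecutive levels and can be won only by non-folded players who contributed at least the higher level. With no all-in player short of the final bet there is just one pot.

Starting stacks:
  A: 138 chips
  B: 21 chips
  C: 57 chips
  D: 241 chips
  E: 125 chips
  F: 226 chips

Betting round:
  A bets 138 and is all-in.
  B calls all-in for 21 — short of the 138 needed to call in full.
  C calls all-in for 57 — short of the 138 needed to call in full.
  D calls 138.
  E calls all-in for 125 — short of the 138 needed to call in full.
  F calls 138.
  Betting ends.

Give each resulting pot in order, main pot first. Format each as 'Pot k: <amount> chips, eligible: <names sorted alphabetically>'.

Contributions: A=138, B=21, C=57, D=138, E=125, F=138
Pot levels (distinct totals of non-folded players): 21, 57, 125, 138
Layer 1-21: 21 each from A, B, C, D, E, F = 21*6 = 126 chips; eligible A, B, C, D, E, F
Layer 22-57: 36 each from A, C, D, E, F = 36*5 = 180 chips; eligible A, C, D, E, F
Layer 58-125: 68 each from A, D, E, F = 68*4 = 272 chips; eligible A, D, E, F
Layer 126-138: 13 each from A, D, F = 13*3 = 39 chips; eligible A, D, F

Pot 1: 126 chips, eligible: A, B, C, D, E, F
Pot 2: 180 chips, eligible: A, C, D, E, F
Pot 3: 272 chips, eligible: A, D, E, F
Pot 4: 39 chips, eligible: A, D, F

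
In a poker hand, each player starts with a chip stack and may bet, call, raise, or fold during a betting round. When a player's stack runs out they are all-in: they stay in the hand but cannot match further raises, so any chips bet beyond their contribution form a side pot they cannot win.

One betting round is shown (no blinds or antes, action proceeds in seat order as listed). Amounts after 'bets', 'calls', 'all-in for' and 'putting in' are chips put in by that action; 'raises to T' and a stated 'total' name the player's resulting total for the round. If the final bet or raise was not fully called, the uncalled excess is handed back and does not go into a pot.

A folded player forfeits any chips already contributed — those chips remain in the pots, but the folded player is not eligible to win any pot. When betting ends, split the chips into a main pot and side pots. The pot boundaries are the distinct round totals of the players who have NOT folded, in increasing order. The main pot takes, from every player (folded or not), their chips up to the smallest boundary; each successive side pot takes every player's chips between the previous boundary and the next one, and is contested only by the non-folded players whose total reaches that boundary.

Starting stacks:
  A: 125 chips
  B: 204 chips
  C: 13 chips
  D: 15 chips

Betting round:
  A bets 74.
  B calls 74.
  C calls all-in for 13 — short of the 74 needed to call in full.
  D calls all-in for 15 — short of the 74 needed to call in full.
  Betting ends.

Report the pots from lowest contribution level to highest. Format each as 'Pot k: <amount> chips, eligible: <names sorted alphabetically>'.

Contributions: A=74, B=74, C=13, D=15
Pot levels (distinct totals of non-folded players): 13, 15, 74
Layer 1-13: 13 each from A, B, C, D = 13*4 = 52 chips; eligible A, B, C, D
Layer 14-15: 2 each from A, B, D = 2*3 = 6 chips; eligible A, B, D
Layer 16-74: 59 each from A, B = 59*2 = 118 chips; eligible A, B

Pot 1: 52 chips, eligible: A, B, C, D
Pot 2: 6 chips, eligible: A, B, D
Pot 3: 118 chips, eligible: A, B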